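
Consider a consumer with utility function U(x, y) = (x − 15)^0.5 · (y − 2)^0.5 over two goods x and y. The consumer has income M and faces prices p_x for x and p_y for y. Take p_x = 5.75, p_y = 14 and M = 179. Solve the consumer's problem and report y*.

MRS = (y−2)/(x−15). Tangency with p_x/p_y gives y−2 = (p_x/p_y)·(x−15).
Substituting into the budget: x* = 15 + 0.5·(M − 15·p_x − 2·p_y)/p_x, and y* = 2 + 0.5·(…)/p_y.
Discretionary income = 179 − 15·5.75 − 2·14 = 64.75; y* = 2 + 0.5·64.75/14 = 4.3125.

y* = 4.3125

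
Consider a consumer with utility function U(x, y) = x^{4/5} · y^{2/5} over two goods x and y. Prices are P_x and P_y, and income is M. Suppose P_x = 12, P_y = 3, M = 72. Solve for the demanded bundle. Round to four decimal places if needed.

x* = 4, y* = 8

Demand: x*(P_x,P_y,M) = 2/3·M/P_x and y* = 1/3·M/P_y.
At P_x=12, P_y=3, M=72: x* = 2/3·72/12 = 4, y* = 8.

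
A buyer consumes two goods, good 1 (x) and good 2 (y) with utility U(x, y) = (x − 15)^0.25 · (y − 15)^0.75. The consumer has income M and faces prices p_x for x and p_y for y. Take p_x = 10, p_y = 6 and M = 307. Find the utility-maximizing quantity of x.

x* = 16.675

Let x' = x−15, y' = y−15. MRS = (1/3)·y'/x' = p_x/p_y.
After buying the subsistence bundle (15, 15), a share 0.25 of the remaining income goes to x: x* = 15 + 0.25·(M − 15p_x − 15p_y)/p_x.
Discretionary income = 307 − 15·10 − 15·6 = 67; x* = 15 + 0.25·67/10 = 16.675.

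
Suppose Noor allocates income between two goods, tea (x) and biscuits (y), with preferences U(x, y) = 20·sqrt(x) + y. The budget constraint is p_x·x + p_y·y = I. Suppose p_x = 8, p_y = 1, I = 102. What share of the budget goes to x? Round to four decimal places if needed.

MU_x = 10/√x, MU_y = 1. Tangency: 10/√x = p_x/p_y.
Solve: √x = 10·p_y/p_x, so x*(p_x,p_y) = (10·p_y/p_x)², and y* = (I − p_x·x*)/p_y.
Plugging in: x* = (10·1/8)² = 1.5625, y* = 89.5.
Expenditure on x: 8·1.5625 = 12.5; share = 0.1225.

share on x = 0.1225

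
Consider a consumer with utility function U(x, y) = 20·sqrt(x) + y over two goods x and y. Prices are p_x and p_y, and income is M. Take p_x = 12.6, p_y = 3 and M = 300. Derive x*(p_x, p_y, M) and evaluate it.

Solve: √x = 10·p_y/p_x, so x*(p_x,p_y) = (10·p_y/p_x)², and y* = (M − p_x·x*)/p_y.
Plugging in: x* = (10·3/12.6)² = 5.6689.

x* = 5.6689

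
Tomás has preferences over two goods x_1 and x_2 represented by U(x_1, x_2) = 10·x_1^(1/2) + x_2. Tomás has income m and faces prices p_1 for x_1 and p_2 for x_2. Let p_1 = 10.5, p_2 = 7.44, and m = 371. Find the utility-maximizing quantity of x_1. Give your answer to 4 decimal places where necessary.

x_1* = 12.5518

Set MRS = p_1/p_2: 5·x_1^(−1/2) = p_1/p_2.
Solve: √x_1 = 5·p_2/p_1, so x_1*(p_1,p_2) = (5·p_2/p_1)², and x_2* = (m − p_1·x_1*)/p_2.
Plugging in: x_1* = (5·7.44/10.5)² = 12.5518.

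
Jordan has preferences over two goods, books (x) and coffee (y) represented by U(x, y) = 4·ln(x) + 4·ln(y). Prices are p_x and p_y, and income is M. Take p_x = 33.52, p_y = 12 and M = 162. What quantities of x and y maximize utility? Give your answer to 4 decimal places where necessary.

x* = 2.4165, y* = 6.75

Demand: x*(p_x,p_y,M) = 0.5·M/p_x and y* = 0.5·M/p_y.
At p_x=33.52, p_y=12, M=162: x* = 0.5·162/33.52 = 2.4165, y* = 6.75.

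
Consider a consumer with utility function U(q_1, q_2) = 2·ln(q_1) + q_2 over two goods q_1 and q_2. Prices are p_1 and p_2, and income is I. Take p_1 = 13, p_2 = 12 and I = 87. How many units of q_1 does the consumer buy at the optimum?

q_1* = 1.8462

So q_1*(p_1,p_2) = 2·p_2/p_1, independent of income; and q_2* = (I − 2·p_2)/p_2.
At the given prices: q_1* = 2·12/13 = 1.8462.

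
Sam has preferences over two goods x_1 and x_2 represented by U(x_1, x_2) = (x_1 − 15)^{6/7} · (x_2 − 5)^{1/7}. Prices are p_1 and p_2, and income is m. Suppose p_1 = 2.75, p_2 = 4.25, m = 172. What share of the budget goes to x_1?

share on x_1 = 0.7855

MRS = 6·(x_2−5)/(x_1−15). Tangency with p_1/p_2 gives x_2−5 = (1/6)·(p_1/p_2)·(x_1−15).
Substituting into the budget: x_1* = 15 + 6/7·(m − 15·p_1 − 5·p_2)/p_1, and x_2* = 5 + 1/7·(…)/p_2.
Discretionary income = 172 − 15·2.75 − 5·4.25 = 109.5; x_1* = 15 + 6/7·109.5/2.75 = 49.1299; x_2* = 5 + 1/7·109.5/4.25 = 8.6807.
Expenditure on x_1: 2.75·49.1299 = 135.1071; share = 0.7855.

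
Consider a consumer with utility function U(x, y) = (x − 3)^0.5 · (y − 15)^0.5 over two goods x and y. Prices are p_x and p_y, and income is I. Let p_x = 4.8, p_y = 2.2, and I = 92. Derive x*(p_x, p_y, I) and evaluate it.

Let x' = x−3, y' = y−15. MRS = y'/x' = p_x/p_y.
After buying the subsistence bundle (3, 15), a share 0.5 of the remaining income goes to x: x* = 3 + 0.5·(I − 3p_x − 15p_y)/p_x.
Discretionary income = 92 − 3·4.8 − 15·2.2 = 44.6; x* = 3 + 0.5·44.6/4.8 = 7.6458.

x* = 7.6458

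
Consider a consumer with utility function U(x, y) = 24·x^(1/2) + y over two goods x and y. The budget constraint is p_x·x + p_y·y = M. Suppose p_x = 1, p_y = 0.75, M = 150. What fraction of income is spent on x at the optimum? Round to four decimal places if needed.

Utility is quasi-linear in y; the FOC for x is 12/√x = p_x/p_y.
Thus x* = (12·p_y/p_x)² — independent of M — with the rest of income spent on y.
Plugging in: x* = (12·0.75/1)² = 81, y* = 92.
Expenditure on x: 1·81 = 81; share = 0.54.

share on x = 0.54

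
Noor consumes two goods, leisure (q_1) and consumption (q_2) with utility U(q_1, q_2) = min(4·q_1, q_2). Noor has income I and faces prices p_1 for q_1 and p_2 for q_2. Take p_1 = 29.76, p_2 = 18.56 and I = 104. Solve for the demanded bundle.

With perfect complements, no substitution: consume in ratio q_1:q_2 = 1:4.
Budget: p_1·q_1 + p_2·4·q_1 = I, so (p_1 + 4·p_2)·q_1 = I.
Demand: q_1*(p_1,p_2,I) = I/(p_1 + 4·p_2), q_2* = 4·I/(p_1 + 4·p_2).
Here 29.76 + 4·18.56 = 104, giving q_1* = 1 and q_2* = 4.

q_1* = 1, q_2* = 4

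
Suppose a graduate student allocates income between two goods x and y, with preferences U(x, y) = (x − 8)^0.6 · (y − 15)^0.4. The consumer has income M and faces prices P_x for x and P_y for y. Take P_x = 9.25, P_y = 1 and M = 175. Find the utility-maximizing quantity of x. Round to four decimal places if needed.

x* = 13.5784

Let x' = x−8, y' = y−15. MRS = (3/2)·y'/x' = P_x/P_y.
After buying the subsistence bundle (8, 15), a share 0.6 of the remaining income goes to x: x* = 8 + 0.6·(M − 8P_x − 15P_y)/P_x.
Discretionary income = 175 − 8·9.25 − 15·1 = 86; x* = 8 + 0.6·86/9.25 = 13.5784.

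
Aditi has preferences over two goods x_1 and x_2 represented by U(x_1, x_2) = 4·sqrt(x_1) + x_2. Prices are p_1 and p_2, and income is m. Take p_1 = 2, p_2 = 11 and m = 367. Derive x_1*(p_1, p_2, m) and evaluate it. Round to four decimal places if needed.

Set MRS = p_1/p_2: 2·x_1^(−1/2) = p_1/p_2.
Solve: √x_1 = 2·p_2/p_1, so x_1*(p_1,p_2) = (2·p_2/p_1)², and x_2* = (m − p_1·x_1*)/p_2.
Plugging in: x_1* = (2·11/2)² = 121.

x_1* = 121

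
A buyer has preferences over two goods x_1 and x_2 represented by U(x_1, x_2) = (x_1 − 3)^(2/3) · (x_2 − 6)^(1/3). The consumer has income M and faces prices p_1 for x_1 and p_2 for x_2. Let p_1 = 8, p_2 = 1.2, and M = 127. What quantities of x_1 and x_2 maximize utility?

x_1* = 10.9833, x_2* = 32.6111

Let x_1' = x_1−3, x_2' = x_2−6. MRS = 2·x_2'/x_1' = p_1/p_2.
Substituting into the budget: x_1* = 3 + 2/3·(M − 3·p_1 − 6·p_2)/p_1, and x_2* = 6 + 1/3·(…)/p_2.
Discretionary income = 127 − 3·8 − 6·1.2 = 95.8; x_1* = 3 + 2/3·95.8/8 = 10.9833; x_2* = 6 + 1/3·95.8/1.2 = 32.6111.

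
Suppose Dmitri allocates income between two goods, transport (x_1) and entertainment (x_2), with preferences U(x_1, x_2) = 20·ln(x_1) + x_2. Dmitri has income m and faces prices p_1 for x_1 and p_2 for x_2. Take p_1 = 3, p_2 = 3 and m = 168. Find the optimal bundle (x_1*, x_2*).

MU_x_1 = 20/x_1, MU_x_2 = 1. Tangency: 20/x_1 = p_1/p_2.
So x_1*(p_1,p_2) = 20·p_2/p_1, independent of income; and x_2* = (m − 20·p_2)/p_2.
At the given prices: x_1* = 20·3/3 = 20, and x_2* = 36.

x_1* = 20, x_2* = 36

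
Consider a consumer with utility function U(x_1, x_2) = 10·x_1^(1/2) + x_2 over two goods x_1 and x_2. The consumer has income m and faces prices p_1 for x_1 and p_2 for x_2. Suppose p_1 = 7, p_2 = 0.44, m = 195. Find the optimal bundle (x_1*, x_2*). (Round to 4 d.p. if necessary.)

Utility is quasi-linear in x_2; the FOC for x_1 is 5/√x_1 = p_1/p_2.
Solve: √x_1 = 5·p_2/p_1, so x_1*(p_1,p_2) = (5·p_2/p_1)², and x_2* = (m − p_1·x_1*)/p_2.
Plugging in: x_1* = (5·0.44/7)² = 0.0988, x_2* = 441.6104.

x_1* = 0.0988, x_2* = 441.6104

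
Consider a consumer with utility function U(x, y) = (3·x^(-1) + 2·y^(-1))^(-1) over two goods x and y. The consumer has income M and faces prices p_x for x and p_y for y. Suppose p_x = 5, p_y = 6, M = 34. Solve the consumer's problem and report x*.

x* = 3.5895

MRS = MU_x/MU_y = (3/2)·(y/x)^(2). Set equal to p_x/p_y.
Hence y/x = ((2/3)·p_x/p_y)^(1/(2)), i.e. raised to the 0.5 power.
Substitute y = (y/x)·x into the budget: x* = M/(p_x + p_y·(y/x)).
Numerically y/x = 0.745356, so x* = 34/(5 + 6·0.745356) = 3.5895.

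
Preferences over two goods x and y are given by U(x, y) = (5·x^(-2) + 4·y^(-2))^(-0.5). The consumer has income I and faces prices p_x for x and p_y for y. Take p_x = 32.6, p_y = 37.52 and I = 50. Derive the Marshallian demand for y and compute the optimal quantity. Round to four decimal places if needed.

y* = 0.6727

MRS = MU_x/MU_y = (5/4)·(y/x)^(3). Set equal to p_x/p_y.
Hence y/x = ((4/5)·p_x/p_y)^(1/(3)), i.e. raised to the 1/3 power.
With the ratio pinned down, the budget gives x* = I/(p_x + p_y·(y/x)) and y* = (y/x)·x*.
Numerically y/x = 0.885826, so x* = 50/(32.6 + 37.52·0.885826) = 0.7595 and y* = 0.885826·0.7595 = 0.6727.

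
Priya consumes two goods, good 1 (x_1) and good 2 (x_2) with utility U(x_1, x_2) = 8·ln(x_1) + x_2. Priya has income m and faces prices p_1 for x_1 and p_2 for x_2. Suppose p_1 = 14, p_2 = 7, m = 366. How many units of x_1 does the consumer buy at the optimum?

x_1* = 4

So x_1*(p_1,p_2) = 8·p_2/p_1, independent of income; and x_2* = (m − 8·p_2)/p_2.
At the given prices: x_1* = 8·7/14 = 4.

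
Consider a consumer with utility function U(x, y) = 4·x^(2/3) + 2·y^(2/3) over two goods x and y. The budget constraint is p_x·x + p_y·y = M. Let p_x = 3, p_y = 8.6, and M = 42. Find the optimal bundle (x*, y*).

With the ratio pinned down, the budget gives x* = M/(p_x + p_y·(y/x)) and y* = (y/x)·x*.
Numerically y/x = 0.005306, so x* = 42/(3 + 8.6·0.005306) = 13.7902 and y* = 0.005306·13.7902 = 0.0732.

x* = 13.7902, y* = 0.0732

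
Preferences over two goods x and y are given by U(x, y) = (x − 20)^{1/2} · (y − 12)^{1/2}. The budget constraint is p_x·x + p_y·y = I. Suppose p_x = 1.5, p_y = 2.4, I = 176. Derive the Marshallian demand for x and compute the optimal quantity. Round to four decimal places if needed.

x* = 59.0667

MRS = (y−12)/(x−20). Tangency with p_x/p_y gives y−12 = (p_x/p_y)·(x−20).
Substituting into the budget: x* = 20 + 0.5·(I − 20·p_x − 12·p_y)/p_x, and y* = 12 + 0.5·(…)/p_y.
Discretionary income = 176 − 20·1.5 − 12·2.4 = 117.2; x* = 20 + 0.5·117.2/1.5 = 59.0667.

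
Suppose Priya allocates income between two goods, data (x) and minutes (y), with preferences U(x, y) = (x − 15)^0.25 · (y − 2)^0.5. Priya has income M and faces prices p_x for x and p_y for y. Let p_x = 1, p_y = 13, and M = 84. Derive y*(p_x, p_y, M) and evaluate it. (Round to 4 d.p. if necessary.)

y* = 4.2051

Let x' = x−15, y' = y−2. MRS = (1/2)·y'/x' = p_x/p_y.
Substituting into the budget: x* = 15 + 1/3·(M − 15·p_x − 2·p_y)/p_x, and y* = 2 + 2/3·(…)/p_y.
Discretionary income = 84 − 15·1 − 2·13 = 43; y* = 2 + 2/3·43/13 = 4.2051.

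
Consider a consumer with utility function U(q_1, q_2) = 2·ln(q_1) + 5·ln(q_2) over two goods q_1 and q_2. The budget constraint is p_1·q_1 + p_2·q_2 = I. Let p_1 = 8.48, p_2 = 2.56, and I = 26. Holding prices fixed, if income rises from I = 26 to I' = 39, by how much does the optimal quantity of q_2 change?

Δq_2* = 3.6272

Tangency: MRS = (2/5)·q_2/q_1 = p_1/p_2.
So 2·p_2·q_2 = 5·p_1·q_1; combined with the budget, a share 2/7 of income goes to q_1.
Demand: q_1*(p_1,p_2,I) = 2/7·I/p_1 and q_2* = 5/7·I/p_2.
At p_1=8.48, p_2=2.56, I=26: q_2* = 5/7·26/2.56 = 7.2545.
At I' = 39: q_2* = 10.8817. Change: 10.8817 − 7.2545 = 3.6272.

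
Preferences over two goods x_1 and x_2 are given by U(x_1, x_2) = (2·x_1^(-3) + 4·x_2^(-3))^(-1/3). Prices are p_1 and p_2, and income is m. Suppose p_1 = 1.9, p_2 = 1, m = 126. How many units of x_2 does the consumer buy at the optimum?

x_2* = 53.3708

MU_x_1 ∝ 2·x_1^(-4), MU_x_2 ∝ 4·x_2^(-4), so MRS = (1/2)·(x_2/x_1)^(4) = p_1/p_2.
Solve for the ratio: x_2/x_1 = [2·p_1/p_2]^(0.25).
With the ratio pinned down, the budget gives x_1* = m/(p_1 + p_2·(x_2/x_1)) and x_2* = (x_2/x_1)·x_1*.
Numerically x_2/x_1 = 1.396194, so x_1* = 126/(1.9 + 1·1.396194) = 38.2259 and x_2* = 1.396194·38.2259 = 53.3708.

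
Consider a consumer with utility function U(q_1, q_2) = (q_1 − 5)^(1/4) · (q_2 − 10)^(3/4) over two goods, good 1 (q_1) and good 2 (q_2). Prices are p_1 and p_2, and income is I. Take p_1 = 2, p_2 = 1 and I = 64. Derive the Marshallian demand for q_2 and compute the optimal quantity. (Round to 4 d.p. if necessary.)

q_2* = 43

After buying the subsistence bundle (5, 10), a share 0.25 of the remaining income goes to q_1: q_1* = 5 + 0.25·(I − 5p_1 − 10p_2)/p_1.
Discretionary income = 64 − 5·2 − 10·1 = 44; q_2* = 10 + 0.75·44/1 = 43.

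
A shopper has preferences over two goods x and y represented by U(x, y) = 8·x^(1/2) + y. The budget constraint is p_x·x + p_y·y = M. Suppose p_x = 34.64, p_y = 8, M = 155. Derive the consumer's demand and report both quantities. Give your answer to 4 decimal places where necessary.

MU_x = 4/√x, MU_y = 1. Tangency: 4/√x = p_x/p_y.
Thus x* = (4·p_y/p_x)² — independent of M — with the rest of income spent on y.
Plugging in: x* = (4·8/34.64)² = 0.8534, y* = 15.6798.

x* = 0.8534, y* = 15.6798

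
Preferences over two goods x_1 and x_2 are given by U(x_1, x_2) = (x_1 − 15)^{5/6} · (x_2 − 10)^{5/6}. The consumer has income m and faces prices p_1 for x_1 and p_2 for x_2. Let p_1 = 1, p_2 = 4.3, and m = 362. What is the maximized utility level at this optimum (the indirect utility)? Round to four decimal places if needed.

V = 1283.8539

This is Cobb-Douglas in (x_1−15, x_2−10): tangency gives 5/6·p_2·(x_2−10) = 5/6·p_1·(x_1−15).
Substituting into the budget: x_1* = 15 + 0.5·(m − 15·p_1 − 10·p_2)/p_1, and x_2* = 10 + 0.5·(…)/p_2.
Discretionary income = 362 − 15·1 − 10·4.3 = 304; x_1* = 15 + 0.5·304/1 = 167; x_2* = 10 + 0.5·304/4.3 = 45.3488.
Utility at the optimum: U(167, 45.3488) = 1283.8539.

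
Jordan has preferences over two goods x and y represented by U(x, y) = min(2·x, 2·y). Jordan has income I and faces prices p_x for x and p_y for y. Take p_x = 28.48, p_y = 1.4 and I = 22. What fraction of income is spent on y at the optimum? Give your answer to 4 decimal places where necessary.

share on y = 0.0469

Leontief preferences: the optimum is at the kink where x/2 = y/2, i.e. y = x.
Budget: p_x·x + p_y·x = I, so (2·p_x + 2·p_y)·x = 2·I.
Demand: x*(p_x,p_y,I) = 2·I/(2·p_x + 2·p_y), y* = 2·I/(2·p_x + 2·p_y).
Here 2·28.48 + 2·1.4 = 59.76, giving x* = 0.7363 and y* = 0.7363.
Expenditure on y: 1.4·0.7363 = 1.0308; share = 0.0469.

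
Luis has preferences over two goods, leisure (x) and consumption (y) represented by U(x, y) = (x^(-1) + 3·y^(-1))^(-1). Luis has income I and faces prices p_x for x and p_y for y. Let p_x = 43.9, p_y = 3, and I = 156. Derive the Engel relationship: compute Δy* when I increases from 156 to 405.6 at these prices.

Δy* = 25.9306

Numerically y/x = 6.625708, so x* = 156/(43.9 + 3·6.625708) = 2.446 and y* = 6.625708·2.446 = 16.2066.
At I' = 405.6: y* = 42.1372. Change: 42.1372 − 16.2066 = 25.9306.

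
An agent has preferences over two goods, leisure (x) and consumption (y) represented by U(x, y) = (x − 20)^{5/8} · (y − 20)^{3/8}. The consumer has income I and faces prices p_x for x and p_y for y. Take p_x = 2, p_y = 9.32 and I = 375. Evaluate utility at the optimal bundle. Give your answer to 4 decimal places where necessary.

V = 21.5293

MRS = (5/3)·(y−20)/(x−20). Tangency with p_x/p_y gives y−20 = (3/5)·(p_x/p_y)·(x−20).
After buying the subsistence bundle (20, 20), a share 0.625 of the remaining income goes to x: x* = 20 + 0.625·(I − 20p_x − 20p_y)/p_x.
Discretionary income = 375 − 20·2 − 20·9.32 = 148.6; x* = 20 + 0.625·148.6/2 = 66.4375; y* = 20 + 0.375·148.6/9.32 = 25.9791.
Utility at the optimum: U(66.4375, 25.9791) = 21.5293.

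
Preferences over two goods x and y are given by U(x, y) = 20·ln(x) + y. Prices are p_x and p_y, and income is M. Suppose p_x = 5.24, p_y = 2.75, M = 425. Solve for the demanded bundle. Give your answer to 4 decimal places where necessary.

MU_x = 20/x, MU_y = 1. Tangency: 20/x = p_x/p_y.
So x*(p_x,p_y) = 20·p_y/p_x, independent of income; and y* = (M − 20·p_y)/p_y.
At the given prices: x* = 20·2.75/5.24 = 10.4962, and y* = 134.5455.

x* = 10.4962, y* = 134.5455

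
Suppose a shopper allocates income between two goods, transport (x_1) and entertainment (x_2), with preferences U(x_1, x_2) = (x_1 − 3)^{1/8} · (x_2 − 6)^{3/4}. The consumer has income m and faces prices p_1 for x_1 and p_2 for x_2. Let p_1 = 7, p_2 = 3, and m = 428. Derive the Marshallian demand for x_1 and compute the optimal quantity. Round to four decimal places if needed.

MRS = (1/6)·(x_2−6)/(x_1−3). Tangency with p_1/p_2 gives x_2−6 = 6·(p_1/p_2)·(x_1−3).
After buying the subsistence bundle (3, 6), a share 1/7 of the remaining income goes to x_1: x_1* = 3 + 1/7·(m − 3p_1 − 6p_2)/p_1.
Discretionary income = 428 − 3·7 − 6·3 = 389; x_1* = 3 + 1/7·389/7 = 10.9388.

x_1* = 10.9388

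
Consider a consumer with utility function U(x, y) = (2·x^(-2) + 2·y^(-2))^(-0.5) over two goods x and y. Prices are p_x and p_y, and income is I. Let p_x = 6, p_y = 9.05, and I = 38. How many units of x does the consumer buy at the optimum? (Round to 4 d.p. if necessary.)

x* = 2.7355

MU_x ∝ 2·x^(-3), MU_y ∝ 2·y^(-3), so MRS = (y/x)^(3) = p_x/p_y.
Solve for the ratio: y/x = [p_x/p_y]^(1/3).
With the ratio pinned down, the budget gives x* = I/(p_x + p_y·(y/x)) and y* = (y/x)·x*.
Numerically y/x = 0.871969, so x* = 38/(6 + 9.05·0.871969) = 2.7355.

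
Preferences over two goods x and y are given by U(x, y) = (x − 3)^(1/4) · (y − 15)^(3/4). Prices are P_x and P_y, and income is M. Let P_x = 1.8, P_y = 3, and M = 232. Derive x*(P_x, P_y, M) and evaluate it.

x* = 28.2222

This is Cobb-Douglas in (x−3, y−15): tangency gives 0.25·P_y·(y−15) = 0.75·P_x·(x−3).
After buying the subsistence bundle (3, 15), a share 0.25 of the remaining income goes to x: x* = 3 + 0.25·(M − 3P_x − 15P_y)/P_x.
Discretionary income = 232 − 3·1.8 − 15·3 = 181.6; x* = 3 + 0.25·181.6/1.8 = 28.2222.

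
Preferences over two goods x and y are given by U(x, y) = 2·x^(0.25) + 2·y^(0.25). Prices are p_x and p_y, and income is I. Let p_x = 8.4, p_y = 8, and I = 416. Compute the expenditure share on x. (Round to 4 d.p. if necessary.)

share on x = 0.4959

Substitute y = (y/x)·x into the budget: x* = I/(p_x + p_y·(y/x)).
Numerically y/x = 1.067216, so x* = 416/(8.4 + 8·1.067216) = 24.5606 and y* = 1.067216·24.5606 = 26.2114.
Expenditure on x: 8.4·24.5606 = 206.3086; share = 0.4959.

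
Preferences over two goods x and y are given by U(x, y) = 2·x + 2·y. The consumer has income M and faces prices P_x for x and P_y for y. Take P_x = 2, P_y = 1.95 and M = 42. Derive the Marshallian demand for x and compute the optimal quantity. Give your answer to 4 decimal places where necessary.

x* = 0

Perfect substitutes: compare marginal utility per dollar. 2/P_x vs 2/P_y → 1 vs 1.0256.
y gives more utility per dollar, so spend all income on y: y* = M/P_y, x* = 0.
Numerically: x* = 0, y* = 21.5385.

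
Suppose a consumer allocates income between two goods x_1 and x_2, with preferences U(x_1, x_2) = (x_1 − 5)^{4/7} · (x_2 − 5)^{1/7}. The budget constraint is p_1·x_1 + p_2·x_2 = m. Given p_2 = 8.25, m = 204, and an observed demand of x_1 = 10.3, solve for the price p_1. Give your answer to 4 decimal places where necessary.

p_1 = 14

MRS = 4·(x_2−5)/(x_1−5). Tangency with p_1/p_2 gives x_2−5 = (1/4)·(p_1/p_2)·(x_1−5).
Substituting into the budget: x_1* = 5 + 0.8·(m − 5·p_1 − 5·p_2)/p_1, and x_2* = 5 + 0.2·(…)/p_2.
Set x_1* = 10.3 in the demand function and solve for p_1: p_1 = 14.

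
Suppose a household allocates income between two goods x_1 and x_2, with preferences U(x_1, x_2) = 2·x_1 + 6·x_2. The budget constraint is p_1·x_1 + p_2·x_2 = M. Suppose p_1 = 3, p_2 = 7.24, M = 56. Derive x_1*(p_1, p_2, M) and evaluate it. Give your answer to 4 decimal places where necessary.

Perfect substitutes: compare marginal utility per dollar. 2/p_1 vs 6/p_2 → 0.6667 vs 0.8287.
x_2 gives more utility per dollar, so spend all income on x_2: x_2* = M/p_2, x_1* = 0.
Numerically: x_1* = 0, x_2* = 7.7348.

x_1* = 0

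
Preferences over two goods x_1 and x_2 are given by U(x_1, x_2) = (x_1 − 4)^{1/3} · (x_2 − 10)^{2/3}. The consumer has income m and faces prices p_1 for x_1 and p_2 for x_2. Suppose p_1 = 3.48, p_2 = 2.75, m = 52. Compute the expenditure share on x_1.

share on x_1 = 0.3355

Substituting into the budget: x_1* = 4 + 1/3·(m − 4·p_1 − 10·p_2)/p_1, and x_2* = 10 + 2/3·(…)/p_2.
Discretionary income = 52 − 4·3.48 − 10·2.75 = 10.58; x_1* = 4 + 1/3·10.58/3.48 = 5.0134; x_2* = 10 + 2/3·10.58/2.75 = 12.5648.
Expenditure on x_1: 3.48·5.0134 = 17.4467; share = 0.3355.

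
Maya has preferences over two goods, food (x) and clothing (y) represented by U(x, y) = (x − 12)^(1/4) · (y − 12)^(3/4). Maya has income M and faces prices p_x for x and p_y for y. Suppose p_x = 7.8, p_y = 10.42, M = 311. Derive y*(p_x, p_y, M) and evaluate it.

This is Cobb-Douglas in (x−12, y−12): tangency gives 0.25·p_y·(y−12) = 0.75·p_x·(x−12).
Substituting into the budget: x* = 12 + 0.25·(M − 12·p_x − 12·p_y)/p_x, and y* = 12 + 0.75·(…)/p_y.
Discretionary income = 311 − 12·7.8 − 12·10.42 = 92.36; y* = 12 + 0.75·92.36/10.42 = 18.6478.

y* = 18.6478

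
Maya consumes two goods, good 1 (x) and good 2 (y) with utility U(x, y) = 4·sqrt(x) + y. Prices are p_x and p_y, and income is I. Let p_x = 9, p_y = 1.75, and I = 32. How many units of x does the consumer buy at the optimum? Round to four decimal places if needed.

Thus x* = (2·p_y/p_x)² — independent of I — with the rest of income spent on y.
Plugging in: x* = (2·1.75/9)² = 0.1512.

x* = 0.1512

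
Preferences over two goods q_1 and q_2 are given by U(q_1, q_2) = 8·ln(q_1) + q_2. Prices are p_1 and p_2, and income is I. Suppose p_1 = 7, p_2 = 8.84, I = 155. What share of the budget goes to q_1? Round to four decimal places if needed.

share on q_1 = 0.4563

Set MRS = p_1/p_2: (8/q_1)/1 = p_1/p_2.
So q_1*(p_1,p_2) = 8·p_2/p_1, independent of income; and q_2* = (I − 8·p_2)/p_2.
At the given prices: q_1* = 8·8.84/7 = 10.1029, and q_2* = 9.5339.
Expenditure on q_1: 7·10.1029 = 70.72; share = 0.4563.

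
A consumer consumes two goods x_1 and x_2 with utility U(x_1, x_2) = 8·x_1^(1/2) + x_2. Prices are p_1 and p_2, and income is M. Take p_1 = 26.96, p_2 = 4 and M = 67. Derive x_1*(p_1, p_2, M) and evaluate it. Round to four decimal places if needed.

Utility is quasi-linear in x_2; the FOC for x_1 is 4/√x_1 = p_1/p_2.
Thus x_1* = (4·p_2/p_1)² — independent of M — with the rest of income spent on x_2.
Plugging in: x_1* = (4·4/26.96)² = 0.3522.

x_1* = 0.3522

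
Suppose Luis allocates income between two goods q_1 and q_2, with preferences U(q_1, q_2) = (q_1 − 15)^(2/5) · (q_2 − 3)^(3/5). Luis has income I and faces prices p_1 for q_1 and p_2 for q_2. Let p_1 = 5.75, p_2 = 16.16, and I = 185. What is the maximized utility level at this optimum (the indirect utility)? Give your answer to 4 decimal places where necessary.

V = 2.3993

MRS = (2/3)·(q_2−3)/(q_1−15). Tangency with p_1/p_2 gives q_2−3 = (3/2)·(p_1/p_2)·(q_1−15).
After buying the subsistence bundle (15, 3), a share 0.4 of the remaining income goes to q_1: q_1* = 15 + 0.4·(I − 15p_1 − 3p_2)/p_1.
Discretionary income = 185 − 15·5.75 − 3·16.16 = 50.27; q_1* = 15 + 0.4·50.27/5.75 = 18.497; q_2* = 3 + 0.6·50.27/16.16 = 4.8665.
Utility at the optimum: U(18.497, 4.8665) = 2.3993.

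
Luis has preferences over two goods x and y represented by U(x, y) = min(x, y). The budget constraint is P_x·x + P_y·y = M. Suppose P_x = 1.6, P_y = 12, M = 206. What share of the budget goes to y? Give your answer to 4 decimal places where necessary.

Here 1.6 + 12 = 13.6, giving x* = 15.1471 and y* = 15.1471.
Expenditure on y: 12·15.1471 = 181.7647; share = 0.8824.

share on y = 0.8824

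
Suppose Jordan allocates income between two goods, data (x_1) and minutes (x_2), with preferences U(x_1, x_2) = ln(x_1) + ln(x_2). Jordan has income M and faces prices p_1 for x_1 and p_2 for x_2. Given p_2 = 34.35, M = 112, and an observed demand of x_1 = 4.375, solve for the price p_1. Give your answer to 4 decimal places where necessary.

p_1 = 12.8

MU_x_1/MU_x_2 = (x_2)/(x_1); tangency sets this equal to p_1/p_2.
Rearranging, p_2·x_2 = p_1·x_1. Substituting into the budget gives p_1·x_1·(1 + 1) = M.
Demand: x_1*(p_1,p_2,M) = 0.5·M/p_1 and x_2* = 0.5·M/p_2.
Set x_1* = 4.375 in the demand function and solve for p_1: p_1 = 12.8.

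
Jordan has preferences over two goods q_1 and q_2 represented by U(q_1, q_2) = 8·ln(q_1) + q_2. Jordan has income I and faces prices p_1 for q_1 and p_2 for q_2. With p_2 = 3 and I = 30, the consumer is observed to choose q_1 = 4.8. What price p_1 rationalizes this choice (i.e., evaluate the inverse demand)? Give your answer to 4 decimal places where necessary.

p_1 = 5

MU_q_1 = 8/q_1, MU_q_2 = 1. Tangency: 8/q_1 = p_1/p_2.
So q_1*(p_1,p_2) = 8·p_2/p_1, independent of income; and q_2* = (I − 8·p_2)/p_2.
Set q_1* = 4.8 in the demand function and solve for p_1: p_1 = 5.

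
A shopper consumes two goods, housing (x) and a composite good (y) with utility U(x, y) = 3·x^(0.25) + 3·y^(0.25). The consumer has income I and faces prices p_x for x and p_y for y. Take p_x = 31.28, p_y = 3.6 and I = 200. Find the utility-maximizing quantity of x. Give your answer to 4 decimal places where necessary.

x* = 2.0923

MRS = MU_x/MU_y = (y/x)^(0.75). Set equal to p_x/p_y.
Solve for the ratio: y/x = [p_x/p_y]^(4/3).
With the ratio pinned down, the budget gives x* = I/(p_x + p_y·(y/x)) and y* = (y/x)·x*.
Numerically y/x = 17.862915, so x* = 200/(31.28 + 3.6·17.862915) = 2.0923.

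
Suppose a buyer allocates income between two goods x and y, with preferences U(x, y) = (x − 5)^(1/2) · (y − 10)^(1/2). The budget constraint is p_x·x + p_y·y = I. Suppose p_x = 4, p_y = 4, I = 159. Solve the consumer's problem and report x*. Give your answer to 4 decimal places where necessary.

x* = 17.375

Discretionary income = 159 − 5·4 − 10·4 = 99; x* = 5 + 0.5·99/4 = 17.375.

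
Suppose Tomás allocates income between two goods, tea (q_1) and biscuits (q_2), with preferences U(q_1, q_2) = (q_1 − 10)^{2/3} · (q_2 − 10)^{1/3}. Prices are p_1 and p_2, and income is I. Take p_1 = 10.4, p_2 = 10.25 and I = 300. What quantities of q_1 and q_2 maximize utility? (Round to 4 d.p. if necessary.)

This is Cobb-Douglas in (q_1−10, q_2−10): tangency gives 2/3·p_2·(q_2−10) = 1/3·p_1·(q_1−10).
Substituting into the budget: q_1* = 10 + 2/3·(I − 10·p_1 − 10·p_2)/p_1, and q_2* = 10 + 1/3·(…)/p_2.
Discretionary income = 300 − 10·10.4 − 10·10.25 = 93.5; q_1* = 10 + 2/3·93.5/10.4 = 15.9936; q_2* = 10 + 1/3·93.5/10.25 = 13.0407.

q_1* = 15.9936, q_2* = 13.0407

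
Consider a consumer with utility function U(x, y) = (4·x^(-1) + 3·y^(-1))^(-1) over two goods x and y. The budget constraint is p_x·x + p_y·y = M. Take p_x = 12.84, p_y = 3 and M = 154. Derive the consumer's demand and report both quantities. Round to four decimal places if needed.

x* = 8.4546, y* = 15.1477

MRS = MU_x/MU_y = (4/3)·(y/x)^(2). Set equal to p_x/p_y.
Hence y/x = ((3/4)·p_x/p_y)^(1/(2)), i.e. raised to the 0.5 power.
Substitute y = (y/x)·x into the budget: x* = M/(p_x + p_y·(y/x)).
Numerically y/x = 1.791647, so x* = 154/(12.84 + 3·1.791647) = 8.4546 and y* = 1.791647·8.4546 = 15.1477.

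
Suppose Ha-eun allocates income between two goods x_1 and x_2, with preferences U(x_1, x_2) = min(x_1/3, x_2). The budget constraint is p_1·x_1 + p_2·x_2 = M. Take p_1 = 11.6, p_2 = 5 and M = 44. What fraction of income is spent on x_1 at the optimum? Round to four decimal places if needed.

share on x_1 = 0.8744

Leontief preferences: the optimum is at the kink where x_1/3 = x_2/1, i.e. x_2 = (1/3)·x_1.
Budget: p_1·x_1 + p_2·(1/3)·x_1 = M, so (3·p_1 + p_2)·x_1 = 3·M.
Demand: x_1*(p_1,p_2,M) = 3·M/(3·p_1 + p_2), x_2* = M/(3·p_1 + p_2).
Here 3·11.6 + 5 = 39.8, giving x_1* = 3.3166 and x_2* = 1.1055.
Expenditure on x_1: 11.6·3.3166 = 38.4724; share = 0.8744.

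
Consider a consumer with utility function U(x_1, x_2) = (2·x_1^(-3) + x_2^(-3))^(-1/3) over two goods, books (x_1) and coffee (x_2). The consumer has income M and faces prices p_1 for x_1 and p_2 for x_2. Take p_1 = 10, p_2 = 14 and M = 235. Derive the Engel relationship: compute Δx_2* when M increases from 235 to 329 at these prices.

Δx_2* = 3.4898

MU_x_1 ∝ 2·x_1^(-4), MU_x_2 ∝ x_2^(-4), so MRS = 2·(x_2/x_1)^(4) = p_1/p_2.
Solve for the ratio: x_2/x_1 = [(1/2)·p_1/p_2]^(0.25).
Substitute x_2 = (x_2/x_1)·x_1 into the budget: x_1* = M/(p_1 + p_2·(x_2/x_1)).
Numerically x_2/x_1 = 0.773055, so x_1* = 235/(10 + 14·0.773055) = 11.2857 and x_2* = 0.773055·11.2857 = 8.7245.
At M' = 329: x_2* = 12.2143. Change: 12.2143 − 8.7245 = 3.4898.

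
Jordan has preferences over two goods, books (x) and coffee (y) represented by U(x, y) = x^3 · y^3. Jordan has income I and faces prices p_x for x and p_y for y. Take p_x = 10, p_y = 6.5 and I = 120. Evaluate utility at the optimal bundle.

V = 169889.8498

The MRS is y/x. Set MRS = p_x/p_y.
Rearranging, p_y·y = p_x·x. Substituting into the budget gives p_x·x·(1 + 1) = I.
Demand: x*(p_x,p_y,I) = 0.5·I/p_x and y* = 0.5·I/p_y.
At p_x=10, p_y=6.5, I=120: x* = 0.5·120/10 = 6, y* = 9.2308.
Utility at the optimum: U(6, 9.2308) = 169889.8498.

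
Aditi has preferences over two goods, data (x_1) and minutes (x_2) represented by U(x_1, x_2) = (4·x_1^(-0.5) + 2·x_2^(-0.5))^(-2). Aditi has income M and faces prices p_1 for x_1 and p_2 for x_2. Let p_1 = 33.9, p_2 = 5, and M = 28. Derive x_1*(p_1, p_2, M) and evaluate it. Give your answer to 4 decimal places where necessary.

x_1* = 0.6197

MRS = MU_x_1/MU_x_2 = 2·(x_2/x_1)^(1.5). Set equal to p_1/p_2.
Hence x_2/x_1 = ((1/2)·p_1/p_2)^(1/(1.5)), i.e. raised to the 2/3 power.
With the ratio pinned down, the budget gives x_1* = M/(p_1 + p_2·(x_2/x_1)) and x_2* = (x_2/x_1)·x_1*.
Numerically x_2/x_1 = 2.256662, so x_1* = 28/(33.9 + 5·2.256662) = 0.6197.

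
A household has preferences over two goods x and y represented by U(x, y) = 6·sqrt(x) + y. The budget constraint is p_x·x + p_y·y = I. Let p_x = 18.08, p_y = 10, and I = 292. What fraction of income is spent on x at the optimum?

Solve: √x = 3·p_y/p_x, so x*(p_x,p_y) = (3·p_y/p_x)², and y* = (I − p_x·x*)/p_y.
Plugging in: x* = (3·10/18.08)² = 2.7533, y* = 24.2221.
Expenditure on x: 18.08·2.7533 = 49.7788; share = 0.1705.

share on x = 0.1705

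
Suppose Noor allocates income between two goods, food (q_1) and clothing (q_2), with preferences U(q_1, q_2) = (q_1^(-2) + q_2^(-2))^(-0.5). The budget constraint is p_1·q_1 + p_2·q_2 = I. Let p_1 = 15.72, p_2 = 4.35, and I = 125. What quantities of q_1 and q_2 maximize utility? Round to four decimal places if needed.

MRS = MU_q_1/MU_q_2 = (q_2/q_1)^(3). Set equal to p_1/p_2.
Solve for the ratio: q_2/q_1 = [p_1/p_2]^(1/3).
Substitute q_2 = (q_2/q_1)·q_1 into the budget: q_1* = I/(p_1 + p_2·(q_2/q_1)).
Numerically q_2/q_1 = 1.534574, so q_1* = 125/(15.72 + 4.35·1.534574) = 5.5815 and q_2* = 1.534574·5.5815 = 8.5652.

q_1* = 5.5815, q_2* = 8.5652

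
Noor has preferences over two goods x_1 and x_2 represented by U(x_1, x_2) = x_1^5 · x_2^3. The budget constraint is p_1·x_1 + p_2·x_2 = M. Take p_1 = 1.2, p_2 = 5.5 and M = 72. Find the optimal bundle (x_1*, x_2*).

x_1* = 37.5, x_2* = 4.9091

The MRS is (5/3)·x_2/x_1. Set MRS = p_1/p_2.
So 5·p_2·x_2 = 3·p_1·x_1; combined with the budget, a share 0.625 of income goes to x_1.
Demand: x_1*(p_1,p_2,M) = 0.625·M/p_1 and x_2* = 0.375·M/p_2.
At p_1=1.2, p_2=5.5, M=72: x_1* = 0.625·72/1.2 = 37.5, x_2* = 4.9091.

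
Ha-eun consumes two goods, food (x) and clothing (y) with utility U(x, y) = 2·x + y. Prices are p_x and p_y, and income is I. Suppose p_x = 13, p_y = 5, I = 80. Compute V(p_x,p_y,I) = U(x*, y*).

Linear utility — the consumer picks whichever good has higher MU/price: 2/13 = 0.1538 vs 1/5 = 0.2.
y gives more utility per dollar, so spend all income on y: y* = I/p_y, x* = 0.
Numerically: x* = 0, y* = 16.
Utility at the optimum: U(0, 16) = 16.

V = 16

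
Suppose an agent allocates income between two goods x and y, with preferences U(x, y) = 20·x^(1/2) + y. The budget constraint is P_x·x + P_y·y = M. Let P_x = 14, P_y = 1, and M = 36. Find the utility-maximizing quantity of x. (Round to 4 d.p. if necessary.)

x* = 0.5102

MU_x = 10/√x, MU_y = 1. Tangency: 10/√x = P_x/P_y.
Thus x* = (10·P_y/P_x)² — independent of M — with the rest of income spent on y.
Plugging in: x* = (10·1/14)² = 0.5102.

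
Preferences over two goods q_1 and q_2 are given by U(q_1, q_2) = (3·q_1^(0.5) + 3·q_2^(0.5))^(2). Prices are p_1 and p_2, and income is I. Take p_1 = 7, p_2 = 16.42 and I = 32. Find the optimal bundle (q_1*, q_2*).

q_1* = 3.2051, q_2* = 0.5825

From the CES first-order condition, (q_2/q_1)^(0.5) = p_1/p_2.
Solve for the ratio: q_2/q_1 = [p_1/p_2]^(2).
Substitute q_2 = (q_2/q_1)·q_1 into the budget: q_1* = I/(p_1 + p_2·(q_2/q_1)).
Numerically q_2/q_1 = 0.18174, so q_1* = 32/(7 + 16.42·0.18174) = 3.2051 and q_2* = 0.18174·3.2051 = 0.5825.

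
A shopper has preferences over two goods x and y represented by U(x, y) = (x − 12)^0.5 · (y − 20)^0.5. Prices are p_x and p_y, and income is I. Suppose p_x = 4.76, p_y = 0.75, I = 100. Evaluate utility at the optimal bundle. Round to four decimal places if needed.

V = 7.3778

MRS = (y−20)/(x−12). Tangency with p_x/p_y gives y−20 = (p_x/p_y)·(x−12).
After buying the subsistence bundle (12, 20), a share 0.5 of the remaining income goes to x: x* = 12 + 0.5·(I − 12p_x − 20p_y)/p_x.
Discretionary income = 100 − 12·4.76 − 20·0.75 = 27.88; x* = 12 + 0.5·27.88/4.76 = 14.9286; y* = 20 + 0.5·27.88/0.75 = 38.5867.
Utility at the optimum: U(14.9286, 38.5867) = 7.3778.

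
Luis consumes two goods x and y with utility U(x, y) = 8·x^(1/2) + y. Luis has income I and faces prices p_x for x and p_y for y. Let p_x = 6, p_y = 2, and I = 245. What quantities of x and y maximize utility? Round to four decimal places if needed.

Set MRS = p_x/p_y: 4·x^(−1/2) = p_x/p_y.
Solve: √x = 4·p_y/p_x, so x*(p_x,p_y) = (4·p_y/p_x)², and y* = (I − p_x·x*)/p_y.
Plugging in: x* = (4·2/6)² = 1.7778, y* = 117.1667.

x* = 1.7778, y* = 117.1667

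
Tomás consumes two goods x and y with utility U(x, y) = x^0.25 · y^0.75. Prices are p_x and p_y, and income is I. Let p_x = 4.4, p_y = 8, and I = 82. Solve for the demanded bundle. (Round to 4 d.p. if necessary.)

At p_x=4.4, p_y=8, I=82: x* = 0.25·82/4.4 = 4.6591, y* = 7.6875.

x* = 4.6591, y* = 7.6875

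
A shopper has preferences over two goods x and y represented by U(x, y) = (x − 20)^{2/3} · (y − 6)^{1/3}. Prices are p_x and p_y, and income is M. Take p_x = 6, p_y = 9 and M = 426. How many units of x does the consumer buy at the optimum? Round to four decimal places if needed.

Let x' = x−20, y' = y−6. MRS = 2·y'/x' = p_x/p_y.
After buying the subsistence bundle (20, 6), a share 2/3 of the remaining income goes to x: x* = 20 + 2/3·(M − 20p_x − 6p_y)/p_x.
Discretionary income = 426 − 20·6 − 6·9 = 252; x* = 20 + 2/3·252/6 = 48.

x* = 48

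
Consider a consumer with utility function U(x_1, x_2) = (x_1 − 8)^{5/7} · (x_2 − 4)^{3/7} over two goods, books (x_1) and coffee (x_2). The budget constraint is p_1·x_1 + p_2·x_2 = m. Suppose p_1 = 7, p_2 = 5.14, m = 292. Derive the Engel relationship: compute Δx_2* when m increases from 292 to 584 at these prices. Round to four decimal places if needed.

Let x_1' = x_1−8, x_2' = x_2−4. MRS = (5/3)·x_2'/x_1' = p_1/p_2.
Substituting into the budget: x_1* = 8 + 0.625·(m − 8·p_1 − 4·p_2)/p_1, and x_2* = 4 + 0.375·(…)/p_2.
Discretionary income = 292 − 8·7 − 4·5.14 = 215.44; x_2* = 4 + 0.375·215.44/5.14 = 19.7179.
At m' = 584: x_2* = 41.0214. Change: 41.0214 − 19.7179 = 21.3035.

Δx_2* = 21.3035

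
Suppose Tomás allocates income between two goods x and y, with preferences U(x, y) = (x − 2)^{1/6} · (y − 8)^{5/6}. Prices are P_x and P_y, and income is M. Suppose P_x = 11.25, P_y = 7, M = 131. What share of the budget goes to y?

Let x' = x−2, y' = y−8. MRS = (1/5)·y'/x' = P_x/P_y.
Substituting into the budget: x* = 2 + 1/6·(M − 2·P_x − 8·P_y)/P_x, and y* = 8 + 5/6·(…)/P_y.
Discretionary income = 131 − 2·11.25 − 8·7 = 52.5; x* = 2 + 1/6·52.5/11.25 = 2.7778; y* = 8 + 5/6·52.5/7 = 14.25.
Expenditure on y: 7·14.25 = 99.75; share = 0.7615.

share on y = 0.7615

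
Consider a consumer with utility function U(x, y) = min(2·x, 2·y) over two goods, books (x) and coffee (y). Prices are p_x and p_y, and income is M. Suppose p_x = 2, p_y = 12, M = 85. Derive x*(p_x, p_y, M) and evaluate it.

x* = 6.0714

With perfect complements, no substitution: consume in ratio x:y = 2:2.
Budget: p_x·x + p_y·x = M, so (2·p_x + 2·p_y)·x = 2·M.
Demand: x*(p_x,p_y,M) = 2·M/(2·p_x + 2·p_y), y* = 2·M/(2·p_x + 2·p_y).
Here 2·2 + 2·12 = 28, giving x* = 6.0714.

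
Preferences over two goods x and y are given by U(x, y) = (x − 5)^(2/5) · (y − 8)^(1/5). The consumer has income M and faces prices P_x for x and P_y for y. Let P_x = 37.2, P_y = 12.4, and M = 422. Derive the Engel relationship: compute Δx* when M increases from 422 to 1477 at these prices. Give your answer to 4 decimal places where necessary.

Substituting into the budget: x* = 5 + 2/3·(M − 5·P_x − 8·P_y)/P_x, and y* = 8 + 1/3·(…)/P_y.
Discretionary income = 422 − 5·37.2 − 8·12.4 = 136.8; x* = 5 + 2/3·136.8/37.2 = 7.4516.
At M' = 1477: x* = 26.3584. Change: 26.3584 − 7.4516 = 18.9068.

Δx* = 18.9068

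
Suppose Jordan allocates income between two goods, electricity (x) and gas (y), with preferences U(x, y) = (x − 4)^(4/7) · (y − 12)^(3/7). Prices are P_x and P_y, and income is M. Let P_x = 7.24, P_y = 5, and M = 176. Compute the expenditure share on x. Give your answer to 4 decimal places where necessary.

Discretionary income = 176 − 4·7.24 − 12·5 = 87.04; x* = 4 + 4/7·87.04/7.24 = 10.8698; y* = 12 + 3/7·87.04/5 = 19.4606.
Expenditure on x: 7.24·10.8698 = 78.6971; share = 0.4471.

share on x = 0.4471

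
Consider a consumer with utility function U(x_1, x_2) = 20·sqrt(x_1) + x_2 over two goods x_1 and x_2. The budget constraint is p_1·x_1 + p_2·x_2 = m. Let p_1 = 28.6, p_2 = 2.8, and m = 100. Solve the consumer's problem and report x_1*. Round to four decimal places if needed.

x_1* = 0.9585

Utility is quasi-linear in x_2; the FOC for x_1 is 10/√x_1 = p_1/p_2.
Thus x_1* = (10·p_2/p_1)² — independent of m — with the rest of income spent on x_2.
Plugging in: x_1* = (10·2.8/28.6)² = 0.9585.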